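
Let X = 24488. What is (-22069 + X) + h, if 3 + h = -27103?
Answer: -24687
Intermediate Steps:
h = -27106 (h = -3 - 27103 = -27106)
(-22069 + X) + h = (-22069 + 24488) - 27106 = 2419 - 27106 = -24687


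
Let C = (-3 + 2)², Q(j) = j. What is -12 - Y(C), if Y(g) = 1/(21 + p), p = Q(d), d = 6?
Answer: -325/27 ≈ -12.037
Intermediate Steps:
p = 6
C = 1 (C = (-1)² = 1)
Y(g) = 1/27 (Y(g) = 1/(21 + 6) = 1/27)
-12 - Y(C) = -12 - 1*1/27 = -12 - 1/27 = -325/27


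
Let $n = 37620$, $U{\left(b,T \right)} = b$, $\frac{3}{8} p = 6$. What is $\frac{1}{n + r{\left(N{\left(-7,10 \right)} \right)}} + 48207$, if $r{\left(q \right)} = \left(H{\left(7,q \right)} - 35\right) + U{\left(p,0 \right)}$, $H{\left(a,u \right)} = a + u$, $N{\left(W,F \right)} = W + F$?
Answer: $\frac{1813113478}{37611} \approx 48207.0$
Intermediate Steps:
$p = 16$ ($p = \frac{8}{3} \cdot 6 = 16$)
$N{\left(W,F \right)} = F + W$
$r{\left(q \right)} = -12 + q$ ($r{\left(q \right)} = \left(\left(7 + q\right) - 35\right) + 16 = \left(-28 + q\right) + 16 = -12 + q$)
$\frac{1}{n + r{\left(N{\left(-7,10 \right)} \right)}} + 48207 = \frac{1}{37620 + \left(-12 + \left(10 - 7\right)\right)} + 48207 = \frac{1}{37620 + \left(-12 + 3\right)} + 48207 = \frac{1}{37620 - 9} + 48207 = \frac{1}{37611} + 48207 = \frac{1813113478}{37611}$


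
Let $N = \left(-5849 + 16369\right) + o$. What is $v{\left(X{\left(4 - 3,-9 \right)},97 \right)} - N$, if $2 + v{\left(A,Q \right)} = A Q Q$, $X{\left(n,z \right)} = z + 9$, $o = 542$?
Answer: $-11064$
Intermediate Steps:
$X{\left(n,z \right)} = 9 + z$
$v{\left(A,Q \right)} = -2 + A Q^{2}$ ($v{\left(A,Q \right)} = -2 + A Q Q = -2 + A Q^{2}$)
$N = 11062$ ($N = \left(-5849 + 16369\right) + 542 = 10520 + 542 = 11062$)
$v{\left(X{\left(4 - 3,-9 \right)},97 \right)} - N = \left(-2 + \left(9 - 9\right) 97^{2}\right) - 11062 = \left(-2 + 0 \cdot 9409\right) - 11062 = \left(-2 + 0\right) - 11062 = -2 - 11062 = -11064$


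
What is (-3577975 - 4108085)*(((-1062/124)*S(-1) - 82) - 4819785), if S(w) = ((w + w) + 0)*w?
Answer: 1148423476872480/31 ≈ 3.7046e+13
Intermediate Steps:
S(w) = 2*w² (S(w) = (2*w + 0)*w = (2*w)*w = 2*w²)
(-3577975 - 4108085)*(((-1062/124)*S(-1) - 82) - 4819785) = (-3577975 - 4108085)*(((-1062/124)*(2*(-1)²) - 82) - 4819785) = -7686060*(((-1062*1/124)*(2*1) - 82) - 4819785) = -7686060*((-531/62*2 - 82) - 4819785) = -7686060*((-531/31 - 82) - 4819785) = -7686060*(-3073/31 - 4819785) = -7686060*(-149416408/31) = 1148423476872480/31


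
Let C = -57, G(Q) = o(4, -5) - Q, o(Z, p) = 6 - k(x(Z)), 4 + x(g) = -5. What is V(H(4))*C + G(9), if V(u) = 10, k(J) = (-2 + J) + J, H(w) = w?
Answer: -553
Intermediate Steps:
x(g) = -9 (x(g) = -4 - 5 = -9)
k(J) = -2 + 2*J
o(Z, p) = 26 (o(Z, p) = 6 - (-2 + 2*(-9)) = 6 - (-2 - 18) = 6 - 1*(-20) = 6 + 20 = 26)
G(Q) = 26 - Q
V(H(4))*C + G(9) = 10*(-57) + (26 - 1*9) = -570 + (26 - 9) = -570 + 17 = -553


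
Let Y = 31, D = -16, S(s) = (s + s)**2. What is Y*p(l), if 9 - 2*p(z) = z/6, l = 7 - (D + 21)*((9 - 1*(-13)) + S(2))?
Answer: 2449/4 ≈ 612.25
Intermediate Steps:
S(s) = 4*s**2 (S(s) = (2*s)**2 = 4*s**2)
l = -183 (l = 7 - (-16 + 21)*((9 - 1*(-13)) + 4*2**2) = 7 - 5*((9 + 13) + 4*4) = 7 - 5*(22 + 16) = 7 - 5*38 = 7 - 1*190 = 7 - 190 = -183)
p(z) = 9/2 - z/12 (p(z) = 9/2 - z/(2*6) = 9/2 - z/12)
Y*p(l) = 31*(9/2 - 1/12*(-183)) = 31*(9/2 + 61/4) = 31*(79/4) = 2449/4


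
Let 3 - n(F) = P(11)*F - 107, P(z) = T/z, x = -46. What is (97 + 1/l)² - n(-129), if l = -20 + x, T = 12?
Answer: 39880633/4356 ≈ 9155.3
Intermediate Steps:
l = -66 (l = -20 - 46 = -66)
P(z) = 12/z
n(F) = 110 - 12*F/11 (n(F) = 3 - ((12/11)*F - 107) = 3 - ((12*(1/11))*F - 107) = 3 - (12*F/11 - 107) = 3 - (-107 + 12*F/11) = 3 + (107 - 12*F/11) = 110 - 12*F/11)
(97 + 1/l)² - n(-129) = (97 + 1/(-66))² - (110 - 12/11*(-129)) = (97 - 1/66)² - (110 + 1548/11) = (6401/66)² - 1*2758/11 = 40972801/4356 - 2758/11 = 39880633/4356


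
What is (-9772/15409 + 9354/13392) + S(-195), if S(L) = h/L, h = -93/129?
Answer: 6536611141/96128121960 ≈ 0.067999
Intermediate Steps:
h = -31/43 (h = -93*1/129 = -31/43 ≈ -0.72093)
S(L) = -31/(43*L)
(-9772/15409 + 9354/13392) + S(-195) = (-9772/15409 + 9354/13392) - 31/43/(-195) = (-9772*1/15409 + 9354*(1/13392)) - 31/43*(-1/195) = (-9772/15409 + 1559/2232) + 31/8385 = 2211527/34392888 + 31/8385 = 6536611141/96128121960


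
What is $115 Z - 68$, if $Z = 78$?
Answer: $8902$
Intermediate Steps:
$115 Z - 68 = 115 \cdot 78 - 68 = 8970 - 68 = 8902$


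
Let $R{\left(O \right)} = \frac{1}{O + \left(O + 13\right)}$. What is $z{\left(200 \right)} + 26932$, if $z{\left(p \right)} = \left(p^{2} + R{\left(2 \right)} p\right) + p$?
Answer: $\frac{1141444}{17} \approx 67144.0$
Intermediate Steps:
$R{\left(O \right)} = \frac{1}{13 + 2 O}$ ($R{\left(O \right)} = \frac{1}{O + \left(13 + O\right)} = \frac{1}{13 + 2 O}$)
$z{\left(p \right)} = p^{2} + \frac{18 p}{17}$ ($z{\left(p \right)} = \left(p^{2} + \frac{p}{13 + 2 \cdot 2}\right) + p = \left(p^{2} + \frac{p}{13 + 4}\right) + p = \left(p^{2} + \frac{p}{17}\right) + p = p^{2} + \frac{18 p}{17}$)
$z{\left(200 \right)} + 26932 = \frac{1}{17} \cdot 200 \left(18 + 17 \cdot 200\right) + 26932 = \frac{1}{17} \cdot 200 \left(18 + 3400\right) + 26932 = \frac{1}{17} \cdot 200 \cdot 3418 + 26932 = \frac{683600}{17} + 26932 = \frac{1141444}{17}$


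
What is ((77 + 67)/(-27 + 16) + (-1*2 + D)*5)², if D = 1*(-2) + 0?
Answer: 132496/121 ≈ 1095.0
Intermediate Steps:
D = -2 (D = -2 + 0 = -2)
((77 + 67)/(-27 + 16) + (-1*2 + D)*5)² = ((77 + 67)/(-27 + 16) + (-1*2 - 2)*5)² = (144/(-11) + (-2 - 2)*5)² = (144*(-1/11) - 4*5)² = (-144/11 - 20)² = (-364/11)² = 132496/121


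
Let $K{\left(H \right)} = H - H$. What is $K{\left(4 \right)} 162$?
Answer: $0$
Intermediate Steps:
$K{\left(H \right)} = 0$
$K{\left(4 \right)} 162 = 0 \cdot 162 = 0$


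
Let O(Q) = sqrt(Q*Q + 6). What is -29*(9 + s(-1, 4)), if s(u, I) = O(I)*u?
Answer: -261 + 29*sqrt(22) ≈ -124.98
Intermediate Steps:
O(Q) = sqrt(6 + Q**2) (O(Q) = sqrt(Q**2 + 6) = sqrt(6 + Q**2))
s(u, I) = u*sqrt(6 + I**2) (s(u, I) = sqrt(6 + I**2)*u = u*sqrt(6 + I**2))
-29*(9 + s(-1, 4)) = -29*(9 - sqrt(6 + 4**2)) = -29*(9 - sqrt(6 + 16)) = -29*(9 - sqrt(22)) = -261 + 29*sqrt(22)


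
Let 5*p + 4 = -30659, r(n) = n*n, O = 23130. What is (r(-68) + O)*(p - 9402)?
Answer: -2155736442/5 ≈ -4.3115e+8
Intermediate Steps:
r(n) = n²
p = -30663/5 (p = -⅘ + (⅕)*(-30659) = -⅘ - 30659/5 = -30663/5 ≈ -6132.6)
(r(-68) + O)*(p - 9402) = ((-68)² + 23130)*(-30663/5 - 9402) = (4624 + 23130)*(-77673/5) = 27754*(-77673/5) = -2155736442/5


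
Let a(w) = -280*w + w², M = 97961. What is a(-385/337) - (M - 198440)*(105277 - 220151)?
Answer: -1310861588144749/113569 ≈ -1.1542e+10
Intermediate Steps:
a(w) = w² - 280*w
a(-385/337) - (M - 198440)*(105277 - 220151) = (-385/337)*(-280 - 385/337) - (97961 - 198440)*(105277 - 220151) = (-385*1/337)*(-280 - 385*1/337) - (-100479)*(-114874) = -385*(-280 - 385/337)/337 - 1*11542424646 = -385/337*(-94745/337) - 11542424646 = 36476825/113569 - 11542424646 = -1310861588144749/113569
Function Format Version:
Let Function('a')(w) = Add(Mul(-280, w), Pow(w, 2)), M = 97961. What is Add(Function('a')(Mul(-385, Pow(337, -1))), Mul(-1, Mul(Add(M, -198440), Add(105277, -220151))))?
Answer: Rational(-1310861588144749, 113569) ≈ -1.1542e+10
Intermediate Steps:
Function('a')(w) = Add(Pow(w, 2), Mul(-280, w))
Add(Function('a')(Mul(-385, Pow(337, -1))), Mul(-1, Mul(Add(M, -198440), Add(105277, -220151)))) = Add(Mul(Mul(-385, Pow(337, -1)), Add(-280, Mul(-385, Pow(337, -1)))), Mul(-1, Mul(Add(97961, -198440), Add(105277, -220151)))) = Add(Mul(Mul(-385, Rational(1, 337)), Add(-280, Mul(-385, Rational(1, 337)))), Mul(-1, Mul(-100479, -114874))) = Add(Mul(Rational(-385, 337), Add(-280, Rational(-385, 337))), Mul(-1, 11542424646)) = Add(Mul(Rational(-385, 337), Rational(-94745, 337)), -11542424646) = Add(Rational(36476825, 113569), -11542424646) = Rational(-1310861588144749, 113569)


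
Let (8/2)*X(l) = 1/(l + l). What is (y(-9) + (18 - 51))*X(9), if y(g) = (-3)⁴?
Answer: ⅔ ≈ 0.66667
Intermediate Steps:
X(l) = 1/(8*l) (X(l) = 1/(4*(l + l)) = 1/(4*((2*l))) = (1/(2*l))/4 = 1/(8*l))
y(g) = 81
(y(-9) + (18 - 51))*X(9) = (81 + (18 - 51))*((⅛)/9) = (81 - 33)*((⅛)*(⅑)) = 48*(1/72) = ⅔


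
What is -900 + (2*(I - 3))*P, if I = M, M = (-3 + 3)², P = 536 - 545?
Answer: -846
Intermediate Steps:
P = -9
M = 0 (M = 0² = 0)
I = 0
-900 + (2*(I - 3))*P = -900 + (2*(0 - 3))*(-9) = -900 + (2*(-3))*(-9) = -900 - 6*(-9) = -900 + 54 = -846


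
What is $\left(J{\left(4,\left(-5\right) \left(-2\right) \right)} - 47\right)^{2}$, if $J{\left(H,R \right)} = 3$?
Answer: $1936$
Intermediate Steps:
$\left(J{\left(4,\left(-5\right) \left(-2\right) \right)} - 47\right)^{2} = \left(3 - 47\right)^{2} = \left(-44\right)^{2} = 1936$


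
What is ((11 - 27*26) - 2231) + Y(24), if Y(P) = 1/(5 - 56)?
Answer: -149023/51 ≈ -2922.0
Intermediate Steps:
Y(P) = -1/51 (Y(P) = 1/(-51) = -1/51)
((11 - 27*26) - 2231) + Y(24) = ((11 - 27*26) - 2231) - 1/51 = ((11 - 702) - 2231) - 1/51 = (-691 - 2231) - 1/51 = -2922 - 1/51 = -149023/51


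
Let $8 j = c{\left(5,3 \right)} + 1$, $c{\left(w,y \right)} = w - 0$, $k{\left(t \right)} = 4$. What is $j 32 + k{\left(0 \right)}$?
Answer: $28$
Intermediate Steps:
$c{\left(w,y \right)} = w$ ($c{\left(w,y \right)} = w + 0 = w$)
$j = \frac{3}{4}$ ($j = \frac{5 + 1}{8} = \frac{1}{8} \cdot 6 = \frac{3}{4} \approx 0.75$)
$j 32 + k{\left(0 \right)} = \frac{3}{4} \cdot 32 + 4 = 24 + 4 = 28$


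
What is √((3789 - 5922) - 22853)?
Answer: 31*I*√26 ≈ 158.07*I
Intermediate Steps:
√((3789 - 5922) - 22853) = √(-2133 - 22853) = √(-24986) = 31*I*√26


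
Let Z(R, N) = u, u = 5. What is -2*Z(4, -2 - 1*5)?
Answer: -10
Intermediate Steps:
Z(R, N) = 5
-2*Z(4, -2 - 1*5) = -2*5 = -10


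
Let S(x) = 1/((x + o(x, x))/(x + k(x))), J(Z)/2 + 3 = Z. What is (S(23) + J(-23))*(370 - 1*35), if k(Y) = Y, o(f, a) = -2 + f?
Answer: -375535/22 ≈ -17070.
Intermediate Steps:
J(Z) = -6 + 2*Z
S(x) = 2*x/(-2 + 2*x) (S(x) = 1/((x + (-2 + x))/(x + x)) = 1/((-2 + 2*x)/((2*x))) = 1/((-2 + 2*x)*(1/(2*x))) = 1/((-2 + 2*x)/(2*x)) = 2*x/(-2 + 2*x))
(S(23) + J(-23))*(370 - 1*35) = (23/(-1 + 23) + (-6 + 2*(-23)))*(370 - 1*35) = (23/22 + (-6 - 46))*(370 - 35) = (23*(1/22) - 52)*335 = (23/22 - 52)*335 = -1121/22*335 = -375535/22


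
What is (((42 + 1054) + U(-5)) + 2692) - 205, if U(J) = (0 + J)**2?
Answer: 3608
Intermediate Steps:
U(J) = J**2
(((42 + 1054) + U(-5)) + 2692) - 205 = (((42 + 1054) + (-5)**2) + 2692) - 205 = ((1096 + 25) + 2692) - 205 = (1121 + 2692) - 205 = 3813 - 205 = 3608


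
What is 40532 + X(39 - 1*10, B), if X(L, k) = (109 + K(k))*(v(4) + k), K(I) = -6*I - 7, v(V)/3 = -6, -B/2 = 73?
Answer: -119860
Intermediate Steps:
B = -146 (B = -2*73 = -146)
v(V) = -18 (v(V) = 3*(-6) = -18)
K(I) = -7 - 6*I
X(L, k) = (-18 + k)*(102 - 6*k) (X(L, k) = (109 + (-7 - 6*k))*(-18 + k) = (102 - 6*k)*(-18 + k) = (-18 + k)*(102 - 6*k))
40532 + X(39 - 1*10, B) = 40532 + (-1836 - 6*(-146)² + 210*(-146)) = 40532 + (-1836 - 6*21316 - 30660) = 40532 + (-1836 - 127896 - 30660) = 40532 - 160392 = -119860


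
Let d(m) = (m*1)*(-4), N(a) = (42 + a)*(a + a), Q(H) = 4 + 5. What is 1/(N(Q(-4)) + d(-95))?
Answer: 1/1298 ≈ 0.00077042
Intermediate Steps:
Q(H) = 9
N(a) = 2*a*(42 + a) (N(a) = (42 + a)*(2*a) = 2*a*(42 + a))
d(m) = -4*m (d(m) = m*(-4) = -4*m)
1/(N(Q(-4)) + d(-95)) = 1/(2*9*(42 + 9) - 4*(-95)) = 1/(2*9*51 + 380) = 1/(918 + 380) = 1/1298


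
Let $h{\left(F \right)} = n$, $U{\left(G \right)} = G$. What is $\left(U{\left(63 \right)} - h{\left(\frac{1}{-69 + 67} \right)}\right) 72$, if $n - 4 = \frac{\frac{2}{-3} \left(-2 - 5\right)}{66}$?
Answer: $\frac{46672}{11} \approx 4242.9$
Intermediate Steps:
$n = \frac{403}{99}$ ($n = 4 + \frac{\frac{2}{-3} \left(-2 - 5\right)}{66} = 4 + 2 \left(- \frac{1}{3}\right) \left(-7\right) \frac{1}{66} = 4 + \left(- \frac{2}{3}\right) \left(-7\right) \frac{1}{66} = 4 + \frac{14}{3} \cdot \frac{1}{66} = 4 + \frac{7}{99} = \frac{403}{99} \approx 4.0707$)
$h{\left(F \right)} = \frac{403}{99}$
$\left(U{\left(63 \right)} - h{\left(\frac{1}{-69 + 67} \right)}\right) 72 = \left(63 - \frac{403}{99}\right) 72 = \frac{5834}{99} \cdot 72 = \frac{46672}{11}$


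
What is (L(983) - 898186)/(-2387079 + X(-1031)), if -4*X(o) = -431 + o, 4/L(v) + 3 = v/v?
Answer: 1796376/4773427 ≈ 0.37633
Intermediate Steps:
L(v) = -2 (L(v) = 4/(-3 + v/v) = 4/(-3 + 1) = 4/(-2) = 4*(-½) = -2)
X(o) = 431/4 - o/4 (X(o) = -(-431 + o)/4 = 431/4 - o/4)
(L(983) - 898186)/(-2387079 + X(-1031)) = (-2 - 898186)/(-2387079 + (431/4 - ¼*(-1031))) = -898188/(-2387079 + (431/4 + 1031/4)) = -898188/(-2387079 + 731/2) = -898188/(-4773427/2) = -898188*(-2/4773427) = 1796376/4773427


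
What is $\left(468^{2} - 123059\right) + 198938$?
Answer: $294903$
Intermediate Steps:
$\left(468^{2} - 123059\right) + 198938 = \left(219024 - 123059\right) + 198938 = 95965 + 198938 = 294903$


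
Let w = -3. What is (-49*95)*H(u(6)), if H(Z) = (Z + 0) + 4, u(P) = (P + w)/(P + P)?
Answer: -79135/4 ≈ -19784.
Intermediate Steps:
u(P) = (-3 + P)/(2*P) (u(P) = (P - 3)/(P + P) = (-3 + P)/((2*P)) = (-3 + P)*(1/(2*P)) = (-3 + P)/(2*P))
H(Z) = 4 + Z (H(Z) = Z + 4 = 4 + Z)
(-49*95)*H(u(6)) = (-49*95)*(4 + (½)*(-3 + 6)/6) = -4655*(4 + (½)*(⅙)*3) = -4655*(4 + ¼) = -4655*17/4 = -79135/4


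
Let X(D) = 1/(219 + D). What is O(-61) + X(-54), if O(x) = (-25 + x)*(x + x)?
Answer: 1731181/165 ≈ 10492.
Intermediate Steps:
O(x) = 2*x*(-25 + x) (O(x) = (-25 + x)*(2*x) = 2*x*(-25 + x))
O(-61) + X(-54) = 2*(-61)*(-25 - 61) + 1/(219 - 54) = 2*(-61)*(-86) + 1/165 = 10492 + 1/165 = 1731181/165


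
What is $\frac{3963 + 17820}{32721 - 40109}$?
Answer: $- \frac{21783}{7388} \approx -2.9484$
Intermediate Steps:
$\frac{3963 + 17820}{32721 - 40109} = \frac{21783}{-7388} = 21783 \left(- \frac{1}{7388}\right) = - \frac{21783}{7388}$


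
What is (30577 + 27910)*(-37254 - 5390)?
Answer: -2494119628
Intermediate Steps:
(30577 + 27910)*(-37254 - 5390) = 58487*(-42644) = -2494119628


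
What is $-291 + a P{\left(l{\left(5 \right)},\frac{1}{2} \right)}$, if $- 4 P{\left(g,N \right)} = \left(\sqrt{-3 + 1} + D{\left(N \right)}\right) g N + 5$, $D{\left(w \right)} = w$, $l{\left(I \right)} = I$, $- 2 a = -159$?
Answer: $- \frac{13287}{32} - \frac{795 i \sqrt{2}}{16} \approx -415.22 - 70.269 i$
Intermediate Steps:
$a = \frac{159}{2}$ ($a = \left(- \frac{1}{2}\right) \left(-159\right) = \frac{159}{2} \approx 79.5$)
$P{\left(g,N \right)} = - \frac{5}{4} - \frac{N g \left(N + i \sqrt{2}\right)}{4}$ ($P{\left(g,N \right)} = - \frac{\left(\sqrt{-3 + 1} + N\right) g N + 5}{4} = - \frac{\left(\sqrt{-2} + N\right) g N + 5}{4} = - \frac{\left(i \sqrt{2} + N\right) g N + 5}{4} = - \frac{\left(N + i \sqrt{2}\right) g N + 5}{4} = - \frac{g \left(N + i \sqrt{2}\right) N + 5}{4} = - \frac{N g \left(N + i \sqrt{2}\right) + 5}{4} = - \frac{5 + N g \left(N + i \sqrt{2}\right)}{4} = - \frac{5}{4} - \frac{N g \left(N + i \sqrt{2}\right)}{4}$)
$-291 + a P{\left(l{\left(5 \right)},\frac{1}{2} \right)} = -291 + \frac{159 \left(- \frac{5}{4} - \frac{5 \left(\frac{1}{2}\right)^{2}}{4} - \frac{1}{4} i \frac{1}{2} \cdot 5 \sqrt{2}\right)}{2} = -291 + \frac{159 \left(- \frac{5}{4} - \frac{5}{4 \cdot 4} - \frac{1}{4} i \frac{1}{2} \cdot 5 \sqrt{2}\right)}{2} = -291 + \frac{159 \left(- \frac{5}{4} - \frac{5}{4} \cdot \frac{1}{4} - \frac{5 i \sqrt{2}}{8}\right)}{2} = -291 + \frac{159 \left(- \frac{5}{4} - \frac{5}{16} - \frac{5 i \sqrt{2}}{8}\right)}{2} = -291 + \frac{159 \left(- \frac{25}{16} - \frac{5 i \sqrt{2}}{8}\right)}{2} = -291 - \left(\frac{3975}{32} + \frac{795 i \sqrt{2}}{16}\right) = - \frac{13287}{32} - \frac{795 i \sqrt{2}}{16}$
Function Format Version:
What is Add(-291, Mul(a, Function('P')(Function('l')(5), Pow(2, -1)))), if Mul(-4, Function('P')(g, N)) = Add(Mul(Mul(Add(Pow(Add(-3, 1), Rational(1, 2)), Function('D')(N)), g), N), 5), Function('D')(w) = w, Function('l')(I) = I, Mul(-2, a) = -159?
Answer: Add(Rational(-13287, 32), Mul(Rational(-795, 16), I, Pow(2, Rational(1, 2)))) ≈ Add(-415.22, Mul(-70.269, I))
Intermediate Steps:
a = Rational(159, 2) (a = Mul(Rational(-1, 2), -159) = Rational(159, 2) ≈ 79.500)
Function('P')(g, N) = Add(Rational(-5, 4), Mul(Rational(-1, 4), N, g, Add(N, Mul(I, Pow(2, Rational(1, 2)))))) (Function('P')(g, N) = Mul(Rational(-1, 4), Add(Mul(Mul(Add(Pow(Add(-3, 1), Rational(1, 2)), N), g), N), 5)) = Mul(Rational(-1, 4), Add(Mul(Mul(Add(Pow(-2, Rational(1, 2)), N), g), N), 5)) = Mul(Rational(-1, 4), Add(Mul(Mul(Add(Mul(I, Pow(2, Rational(1, 2))), N), g), N), 5)) = Mul(Rational(-1, 4), Add(Mul(Mul(Add(N, Mul(I, Pow(2, Rational(1, 2)))), g), N), 5)) = Mul(Rational(-1, 4), Add(Mul(Mul(g, Add(N, Mul(I, Pow(2, Rational(1, 2))))), N), 5)) = Mul(Rational(-1, 4), Add(Mul(N, g, Add(N, Mul(I, Pow(2, Rational(1, 2))))), 5)) = Mul(Rational(-1, 4), Add(5, Mul(N, g, Add(N, Mul(I, Pow(2, Rational(1, 2))))))) = Add(Rational(-5, 4), Mul(Rational(-1, 4), N, g, Add(N, Mul(I, Pow(2, Rational(1, 2)))))))
Add(-291, Mul(a, Function('P')(Function('l')(5), Pow(2, -1)))) = Add(-291, Mul(Rational(159, 2), Add(Rational(-5, 4), Mul(Rational(-1, 4), 5, Pow(Pow(2, -1), 2)), Mul(Rational(-1, 4), I, Pow(2, -1), 5, Pow(2, Rational(1, 2)))))) = Add(-291, Mul(Rational(159, 2), Add(Rational(-5, 4), Mul(Rational(-1, 4), 5, Pow(Rational(1, 2), 2)), Mul(Rational(-1, 4), I, Rational(1, 2), 5, Pow(2, Rational(1, 2)))))) = Add(-291, Mul(Rational(159, 2), Add(Rational(-5, 4), Mul(Rational(-1, 4), 5, Rational(1, 4)), Mul(Rational(-5, 8), I, Pow(2, Rational(1, 2)))))) = Add(-291, Mul(Rational(159, 2), Add(Rational(-5, 4), Rational(-5, 16), Mul(Rational(-5, 8), I, Pow(2, Rational(1, 2)))))) = Add(-291, Mul(Rational(159, 2), Add(Rational(-25, 16), Mul(Rational(-5, 8), I, Pow(2, Rational(1, 2)))))) = Add(-291, Add(Rational(-3975, 32), Mul(Rational(-795, 16), I, Pow(2, Rational(1, 2))))) = Add(Rational(-13287, 32), Mul(Rational(-795, 16), I, Pow(2, Rational(1, 2))))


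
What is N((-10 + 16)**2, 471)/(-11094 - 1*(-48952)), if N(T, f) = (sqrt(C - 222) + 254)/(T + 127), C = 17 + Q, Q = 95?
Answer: 127/3085427 + I*sqrt(110)/6170854 ≈ 4.1161e-5 + 1.6996e-6*I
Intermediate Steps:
C = 112 (C = 17 + 95 = 112)
N(T, f) = (254 + I*sqrt(110))/(127 + T) (N(T, f) = (sqrt(112 - 222) + 254)/(T + 127) = (sqrt(-110) + 254)/(127 + T) = (I*sqrt(110) + 254)/(127 + T) = (254 + I*sqrt(110))/(127 + T))
N((-10 + 16)**2, 471)/(-11094 - 1*(-48952)) = ((254 + I*sqrt(110))/(127 + (-10 + 16)**2))/(-11094 - 1*(-48952)) = ((254 + I*sqrt(110))/(127 + 6**2))/(-11094 + 48952) = ((254 + I*sqrt(110))/(127 + 36))/37858 = ((254 + I*sqrt(110))/163)*(1/37858) = (254/163 + I*sqrt(110)/163)*(1/37858) = 127/3085427 + I*sqrt(110)/6170854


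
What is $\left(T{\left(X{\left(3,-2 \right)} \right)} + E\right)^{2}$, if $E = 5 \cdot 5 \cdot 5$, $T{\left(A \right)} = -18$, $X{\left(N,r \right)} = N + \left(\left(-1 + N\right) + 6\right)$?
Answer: $11449$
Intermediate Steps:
$X{\left(N,r \right)} = 5 + 2 N$ ($X{\left(N,r \right)} = N + \left(5 + N\right) = 5 + 2 N$)
$E = 125$ ($E = 25 \cdot 5 = 125$)
$\left(T{\left(X{\left(3,-2 \right)} \right)} + E\right)^{2} = \left(-18 + 125\right)^{2} = 107^{2} = 11449$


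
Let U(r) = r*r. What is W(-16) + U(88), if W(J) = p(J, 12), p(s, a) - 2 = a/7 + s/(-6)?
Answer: 162758/21 ≈ 7750.4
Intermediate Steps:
p(s, a) = 2 - s/6 + a/7 (p(s, a) = 2 + (a/7 + s/(-6)) = 2 + (a*(⅐) + s*(-⅙)) = 2 + (a/7 - s/6) = 2 + (-s/6 + a/7) = 2 - s/6 + a/7)
W(J) = 26/7 - J/6 (W(J) = 2 - J/6 + (⅐)*12 = 2 - J/6 + 12/7 = 26/7 - J/6)
U(r) = r²
W(-16) + U(88) = (26/7 - ⅙*(-16)) + 88² = (26/7 + 8/3) + 7744 = 134/21 + 7744 = 162758/21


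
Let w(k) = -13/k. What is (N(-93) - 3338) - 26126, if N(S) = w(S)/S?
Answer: -254834149/8649 ≈ -29464.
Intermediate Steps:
N(S) = -13/S**2 (N(S) = (-13/S)/S = -13/S**2)
(N(-93) - 3338) - 26126 = (-13/(-93)**2 - 3338) - 26126 = (-13*1/8649 - 3338) - 26126 = (-13/8649 - 3338) - 26126 = -28870375/8649 - 26126 = -254834149/8649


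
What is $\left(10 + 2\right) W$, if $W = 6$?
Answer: $72$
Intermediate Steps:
$\left(10 + 2\right) W = \left(10 + 2\right) 6 = 12 \cdot 6 = 72$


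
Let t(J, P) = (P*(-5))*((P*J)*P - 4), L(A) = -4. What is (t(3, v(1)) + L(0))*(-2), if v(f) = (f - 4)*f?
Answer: -682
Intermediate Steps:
v(f) = f*(-4 + f) (v(f) = (-4 + f)*f = f*(-4 + f))
t(J, P) = -5*P*(-4 + J*P²) (t(J, P) = (-5*P)*((J*P)*P - 4) = (-5*P)*(J*P² - 4) = (-5*P)*(-4 + J*P²) = -5*P*(-4 + J*P²))
(t(3, v(1)) + L(0))*(-2) = (5*(1*(-4 + 1))*(4 - 1*3*(1*(-4 + 1))²) - 4)*(-2) = (5*(1*(-3))*(4 - 1*3*(1*(-3))²) - 4)*(-2) = (5*(-3)*(4 - 1*3*(-3)²) - 4)*(-2) = (5*(-3)*(4 - 1*3*9) - 4)*(-2) = (5*(-3)*(4 - 27) - 4)*(-2) = (5*(-3)*(-23) - 4)*(-2) = (345 - 4)*(-2) = 341*(-2) = -682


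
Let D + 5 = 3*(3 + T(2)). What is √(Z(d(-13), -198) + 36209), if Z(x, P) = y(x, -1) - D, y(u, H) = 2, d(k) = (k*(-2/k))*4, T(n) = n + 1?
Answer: 3*√4022 ≈ 190.26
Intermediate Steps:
T(n) = 1 + n
d(k) = -8 (d(k) = -2*4 = -8)
D = 13 (D = -5 + 3*(3 + (1 + 2)) = -5 + 3*(3 + 3) = -5 + 3*6 = -5 + 18 = 13)
Z(x, P) = -11 (Z(x, P) = 2 - 1*13 = 2 - 13 = -11)
√(Z(d(-13), -198) + 36209) = √(-11 + 36209) = √36198 = 3*√4022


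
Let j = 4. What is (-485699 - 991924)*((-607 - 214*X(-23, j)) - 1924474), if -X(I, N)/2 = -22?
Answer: 2858457260631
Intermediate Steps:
X(I, N) = 44 (X(I, N) = -2*(-22) = 44)
(-485699 - 991924)*((-607 - 214*X(-23, j)) - 1924474) = (-485699 - 991924)*((-607 - 214*44) - 1924474) = -1477623*((-607 - 9416) - 1924474) = -1477623*(-10023 - 1924474) = -1477623*(-1934497) = 2858457260631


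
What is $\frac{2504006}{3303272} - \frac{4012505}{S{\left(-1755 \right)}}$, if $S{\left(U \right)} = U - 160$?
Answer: $\frac{1325919058785}{632576588} \approx 2096.1$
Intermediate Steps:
$S{\left(U \right)} = -160 + U$
$\frac{2504006}{3303272} - \frac{4012505}{S{\left(-1755 \right)}} = \frac{2504006}{3303272} - \frac{4012505}{-160 - 1755} = 2504006 \cdot \frac{1}{3303272} - \frac{4012505}{-1915} = \frac{1252003}{1651636} - - \frac{802501}{383} = \frac{1252003}{1651636} + \frac{802501}{383} = \frac{1325919058785}{632576588}$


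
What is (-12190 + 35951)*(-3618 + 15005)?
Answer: 270566507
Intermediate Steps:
(-12190 + 35951)*(-3618 + 15005) = 23761*11387 = 270566507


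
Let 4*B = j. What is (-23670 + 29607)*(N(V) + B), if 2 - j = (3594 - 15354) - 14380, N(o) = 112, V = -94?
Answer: 78932415/2 ≈ 3.9466e+7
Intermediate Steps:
j = 26142 (j = 2 - ((3594 - 15354) - 14380) = 2 - (-11760 - 14380) = 2 - 1*(-26140) = 2 + 26140 = 26142)
B = 13071/2 (B = (1/4)*26142 = 13071/2 ≈ 6535.5)
(-23670 + 29607)*(N(V) + B) = (-23670 + 29607)*(112 + 13071/2) = 5937*(13295/2) = 78932415/2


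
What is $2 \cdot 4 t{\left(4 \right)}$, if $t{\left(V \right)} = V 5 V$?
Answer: $640$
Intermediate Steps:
$t{\left(V \right)} = 5 V^{2}$ ($t{\left(V \right)} = 5 V V = 5 V^{2}$)
$2 \cdot 4 t{\left(4 \right)} = 2 \cdot 4 \cdot 5 \cdot 4^{2} = 8 \cdot 5 \cdot 16 = 8 \cdot 80 = 640$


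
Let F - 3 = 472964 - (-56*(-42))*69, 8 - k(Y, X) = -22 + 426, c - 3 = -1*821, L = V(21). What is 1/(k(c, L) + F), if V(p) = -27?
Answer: 1/310283 ≈ 3.2229e-6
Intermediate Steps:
L = -27
c = -818 (c = 3 - 1*821 = 3 - 821 = -818)
k(Y, X) = -396 (k(Y, X) = 8 - (-22 + 426) = 8 - 1*404 = 8 - 404 = -396)
F = 310679 (F = 3 + (472964 - (-56*(-42))*69) = 3 + (472964 - 2352*69) = 3 + (472964 - 1*162288) = 3 + (472964 - 162288) = 3 + 310676 = 310679)
1/(k(c, L) + F) = 1/(-396 + 310679) = 1/310283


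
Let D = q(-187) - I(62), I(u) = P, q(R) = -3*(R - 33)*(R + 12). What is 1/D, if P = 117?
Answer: -1/115617 ≈ -8.6493e-6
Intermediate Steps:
q(R) = -3*(-33 + R)*(12 + R)
I(u) = 117
D = -115617 (D = (1188 - 3*(-187)² + 63*(-187)) - 1*117 = (1188 - 3*34969 - 11781) - 117 = (1188 - 104907 - 11781) - 117 = -115500 - 117 = -115617)
1/D = 1/(-115617) = -1/115617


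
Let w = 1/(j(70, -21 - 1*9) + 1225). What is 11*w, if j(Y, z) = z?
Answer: 11/1195 ≈ 0.0092050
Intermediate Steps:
w = 1/1195 (w = 1/((-21 - 1*9) + 1225) = 1/((-21 - 9) + 1225) = 1/(-30 + 1225) = 1/1195 ≈ 0.00083682)
11*w = 11*(1/1195) = 11/1195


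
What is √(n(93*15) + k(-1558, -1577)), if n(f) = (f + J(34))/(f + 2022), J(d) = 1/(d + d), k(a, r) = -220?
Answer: I*√10255715259/6834 ≈ 14.819*I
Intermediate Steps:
J(d) = 1/(2*d)
n(f) = (1/68 + f)/(2022 + f) (n(f) = (f + (½)/34)/(f + 2022) = (f + (½)*(1/34))/(2022 + f) = (f + 1/68)/(2022 + f) = (1/68 + f)/(2022 + f))
√(n(93*15) + k(-1558, -1577)) = √((1/68 + 93*15)/(2022 + 93*15) - 220) = √((1/68 + 1395)/(2022 + 1395) - 220) = √((94861/68)/3417 - 220) = √((1/3417)*(94861/68) - 220) = √(94861/232356 - 220) = √(-51023459/232356) = I*√10255715259/6834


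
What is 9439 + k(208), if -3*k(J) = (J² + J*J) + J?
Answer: -19473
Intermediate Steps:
k(J) = -2*J²/3 - J/3 (k(J) = -((J² + J*J) + J)/3 = -((J² + J²) + J)/3 = -(2*J² + J)/3 = -(J + 2*J²)/3 = -2*J²/3 - J/3)
9439 + k(208) = 9439 - ⅓*208*(1 + 2*208) = 9439 - ⅓*208*(1 + 416) = 9439 - ⅓*208*417 = 9439 - 28912 = -19473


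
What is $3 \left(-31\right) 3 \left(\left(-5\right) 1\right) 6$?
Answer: $8370$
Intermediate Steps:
$3 \left(-31\right) 3 \left(\left(-5\right) 1\right) 6 = - 93 \cdot 3 \left(-5\right) 6 = - 93 \left(\left(-15\right) 6\right) = \left(-93\right) \left(-90\right) = 8370$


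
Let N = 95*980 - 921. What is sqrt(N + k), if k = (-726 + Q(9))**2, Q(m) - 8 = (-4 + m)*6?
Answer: sqrt(565523) ≈ 752.01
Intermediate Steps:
Q(m) = -16 + 6*m (Q(m) = 8 + (-4 + m)*6 = 8 + (-24 + 6*m) = -16 + 6*m)
N = 92179 (N = 93100 - 921 = 92179)
k = 473344 (k = (-726 + (-16 + 6*9))**2 = (-726 + (-16 + 54))**2 = (-726 + 38)**2 = (-688)**2 = 473344)
sqrt(N + k) = sqrt(92179 + 473344) = sqrt(565523)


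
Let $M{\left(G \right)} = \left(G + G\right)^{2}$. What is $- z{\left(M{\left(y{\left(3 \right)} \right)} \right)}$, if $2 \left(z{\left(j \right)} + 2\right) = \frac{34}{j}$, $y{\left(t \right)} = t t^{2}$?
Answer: $\frac{5815}{2916} \approx 1.9942$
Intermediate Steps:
$y{\left(t \right)} = t^{3}$
$M{\left(G \right)} = 4 G^{2}$ ($M{\left(G \right)} = \left(2 G\right)^{2} = 4 G^{2}$)
$z{\left(j \right)} = -2 + \frac{17}{j}$ ($z{\left(j \right)} = -2 + \frac{34 \frac{1}{j}}{2} = -2 + \frac{17}{j}$)
$- z{\left(M{\left(y{\left(3 \right)} \right)} \right)} = - (-2 + \frac{17}{4 \left(3^{3}\right)^{2}}) = - (-2 + \frac{17}{4 \cdot 27^{2}}) = - (-2 + \frac{17}{4 \cdot 729}) = - (-2 + \frac{17}{2916}) = \left(-1\right) \left(- \frac{5815}{2916}\right) = \frac{5815}{2916}$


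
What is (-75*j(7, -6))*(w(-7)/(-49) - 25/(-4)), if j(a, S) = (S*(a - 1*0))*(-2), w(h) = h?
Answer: -40275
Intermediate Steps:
j(a, S) = -2*S*a (j(a, S) = (S*(a + 0))*(-2) = (S*a)*(-2) = -2*S*a)
(-75*j(7, -6))*(w(-7)/(-49) - 25/(-4)) = (-(-150)*(-6)*7)*(-7/(-49) - 25/(-4)) = (-75*84)*(-7*(-1/49) - 25*(-1/4)) = -6300*(1/7 + 25/4) = -6300*179/28 = -40275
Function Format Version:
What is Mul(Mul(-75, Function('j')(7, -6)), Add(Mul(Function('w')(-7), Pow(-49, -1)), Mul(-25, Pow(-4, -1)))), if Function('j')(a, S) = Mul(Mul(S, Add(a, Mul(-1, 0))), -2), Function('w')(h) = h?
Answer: -40275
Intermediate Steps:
Function('j')(a, S) = Mul(-2, S, a) (Function('j')(a, S) = Mul(Mul(S, Add(a, 0)), -2) = Mul(Mul(S, a), -2) = Mul(-2, S, a))
Mul(Mul(-75, Function('j')(7, -6)), Add(Mul(Function('w')(-7), Pow(-49, -1)), Mul(-25, Pow(-4, -1)))) = Mul(Mul(-75, Mul(-2, -6, 7)), Add(Mul(-7, Pow(-49, -1)), Mul(-25, Pow(-4, -1)))) = Mul(Mul(-75, 84), Add(Mul(-7, Rational(-1, 49)), Mul(-25, Rational(-1, 4)))) = Mul(-6300, Add(Rational(1, 7), Rational(25, 4))) = Mul(-6300, Rational(179, 28)) = -40275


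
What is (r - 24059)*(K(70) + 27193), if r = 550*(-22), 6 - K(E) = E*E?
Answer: -806309541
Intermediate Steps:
K(E) = 6 - E² (K(E) = 6 - E*E = 6 - E²)
r = -12100
(r - 24059)*(K(70) + 27193) = (-12100 - 24059)*((6 - 1*70²) + 27193) = -36159*((6 - 1*4900) + 27193) = -36159*((6 - 4900) + 27193) = -36159*(-4894 + 27193) = -36159*22299 = -806309541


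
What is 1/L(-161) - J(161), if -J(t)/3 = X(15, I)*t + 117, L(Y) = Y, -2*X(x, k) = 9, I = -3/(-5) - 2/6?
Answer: -586847/322 ≈ -1822.5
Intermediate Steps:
I = 4/15 (I = -3*(-⅕) - 2*⅙ = ⅗ - ⅓ = 4/15 ≈ 0.26667)
X(x, k) = -9/2 (X(x, k) = -½*9 = -9/2)
J(t) = -351 + 27*t/2 (J(t) = -3*(-9*t/2 + 117) = -3*(117 - 9*t/2) = -351 + 27*t/2)
1/L(-161) - J(161) = 1/(-161) - (-351 + (27/2)*161) = -1/161 - (-351 + 4347/2) = -1/161 - 1*3645/2 = -1/161 - 3645/2 = -586847/322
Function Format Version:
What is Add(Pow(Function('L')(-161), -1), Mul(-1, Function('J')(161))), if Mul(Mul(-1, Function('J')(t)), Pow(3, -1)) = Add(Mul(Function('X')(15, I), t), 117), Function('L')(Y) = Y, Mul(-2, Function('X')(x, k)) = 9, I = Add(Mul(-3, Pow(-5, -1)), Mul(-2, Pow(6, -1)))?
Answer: Rational(-586847, 322) ≈ -1822.5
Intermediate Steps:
I = Rational(4, 15) (I = Add(Mul(-3, Rational(-1, 5)), Mul(-2, Rational(1, 6))) = Add(Rational(3, 5), Rational(-1, 3)) = Rational(4, 15) ≈ 0.26667)
Function('X')(x, k) = Rational(-9, 2) (Function('X')(x, k) = Mul(Rational(-1, 2), 9) = Rational(-9, 2))
Function('J')(t) = Add(-351, Mul(Rational(27, 2), t)) (Function('J')(t) = Mul(-3, Add(Mul(Rational(-9, 2), t), 117)) = Mul(-3, Add(117, Mul(Rational(-9, 2), t))) = Add(-351, Mul(Rational(27, 2), t)))
Add(Pow(Function('L')(-161), -1), Mul(-1, Function('J')(161))) = Add(Pow(-161, -1), Mul(-1, Add(-351, Mul(Rational(27, 2), 161)))) = Add(Rational(-1, 161), Mul(-1, Add(-351, Rational(4347, 2)))) = Add(Rational(-1, 161), Mul(-1, Rational(3645, 2))) = Add(Rational(-1, 161), Rational(-3645, 2)) = Rational(-586847, 322)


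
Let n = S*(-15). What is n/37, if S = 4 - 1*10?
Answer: 90/37 ≈ 2.4324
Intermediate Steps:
S = -6 (S = 4 - 10 = -6)
n = 90 (n = -6*(-15) = 90)
n/37 = 90/37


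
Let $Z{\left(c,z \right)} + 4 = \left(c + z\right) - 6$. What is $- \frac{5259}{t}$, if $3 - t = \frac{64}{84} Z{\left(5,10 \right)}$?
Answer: $\frac{110439}{17} \approx 6496.4$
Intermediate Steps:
$Z{\left(c,z \right)} = -10 + c + z$ ($Z{\left(c,z \right)} = -4 - \left(6 - c - z\right) = -4 + \left(-6 + c + z\right) = -10 + c + z$)
$t = - \frac{17}{21}$ ($t = 3 - \frac{64}{84} \left(-10 + 5 + 10\right) = 3 - 64 \cdot \frac{1}{84} \cdot 5 = 3 - \frac{16}{21} \cdot 5 = 3 - \frac{80}{21} = - \frac{17}{21} \approx -0.80952$)
$- \frac{5259}{t} = - \frac{5259}{- \frac{17}{21}} = \left(-5259\right) \left(- \frac{21}{17}\right) = \frac{110439}{17}$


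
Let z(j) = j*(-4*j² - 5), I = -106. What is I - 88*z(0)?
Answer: -106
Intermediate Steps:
z(j) = j*(-5 - 4*j²)
I - 88*z(0) = -106 - (-88)*0*(5 + 4*0²) = -106 - (-88)*0*(5 + 4*0) = -106 - (-88)*0*(5 + 0) = -106 - (-88)*0*5 = -106 - 88*0 = -106 + 0 = -106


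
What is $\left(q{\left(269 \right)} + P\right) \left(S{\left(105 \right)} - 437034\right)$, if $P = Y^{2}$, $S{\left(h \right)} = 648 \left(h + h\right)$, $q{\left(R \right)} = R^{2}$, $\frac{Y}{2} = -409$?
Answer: $-223152876690$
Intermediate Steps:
$Y = -818$ ($Y = 2 \left(-409\right) = -818$)
$S{\left(h \right)} = 1296 h$ ($S{\left(h \right)} = 648 \cdot 2 h = 1296 h$)
$P = 669124$ ($P = \left(-818\right)^{2} = 669124$)
$\left(q{\left(269 \right)} + P\right) \left(S{\left(105 \right)} - 437034\right) = \left(269^{2} + 669124\right) \left(1296 \cdot 105 - 437034\right) = \left(72361 + 669124\right) \left(136080 - 437034\right) = 741485 \left(-300954\right) = -223152876690$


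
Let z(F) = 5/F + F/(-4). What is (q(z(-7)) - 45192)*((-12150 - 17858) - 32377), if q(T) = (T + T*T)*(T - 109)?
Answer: 62201076730155/21952 ≈ 2.8335e+9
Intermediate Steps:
z(F) = 5/F - F/4 (z(F) = 5/F + F*(-1/4) = 5/F - F/4)
q(T) = (-109 + T)*(T + T**2) (q(T) = (T + T**2)*(-109 + T) = (-109 + T)*(T + T**2))
(q(z(-7)) - 45192)*((-12150 - 17858) - 32377) = ((5/(-7) - 1/4*(-7))*(-109 + (5/(-7) - 1/4*(-7))**2 - 108*(5/(-7) - 1/4*(-7))) - 45192)*((-12150 - 17858) - 32377) = ((5*(-1/7) + 7/4)*(-109 + (5*(-1/7) + 7/4)**2 - 108*(5*(-1/7) + 7/4)) - 45192)*(-30008 - 32377) = ((-5/7 + 7/4)*(-109 + (-5/7 + 7/4)**2 - 108*(-5/7 + 7/4)) - 45192)*(-62385) = (29*(-109 + (29/28)**2 - 108*29/28)/28 - 45192)*(-62385) = (29*(-109 + 841/784 - 783/7)/28 - 45192)*(-62385) = ((29/28)*(-172311/784) - 45192)*(-62385) = (-4997019/21952 - 45192)*(-62385) = -997051803/21952*(-62385) = 62201076730155/21952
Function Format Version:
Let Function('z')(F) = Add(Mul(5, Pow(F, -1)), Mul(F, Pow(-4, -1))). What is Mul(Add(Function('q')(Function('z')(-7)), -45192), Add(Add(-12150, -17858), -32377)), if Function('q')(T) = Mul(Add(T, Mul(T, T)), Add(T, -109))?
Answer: Rational(62201076730155, 21952) ≈ 2.8335e+9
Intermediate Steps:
Function('z')(F) = Add(Mul(5, Pow(F, -1)), Mul(Rational(-1, 4), F)) (Function('z')(F) = Add(Mul(5, Pow(F, -1)), Mul(F, Rational(-1, 4))) = Add(Mul(5, Pow(F, -1)), Mul(Rational(-1, 4), F)))
Function('q')(T) = Mul(Add(-109, T), Add(T, Pow(T, 2))) (Function('q')(T) = Mul(Add(T, Pow(T, 2)), Add(-109, T)) = Mul(Add(-109, T), Add(T, Pow(T, 2))))
Mul(Add(Function('q')(Function('z')(-7)), -45192), Add(Add(-12150, -17858), -32377)) = Mul(Add(Mul(Add(Mul(5, Pow(-7, -1)), Mul(Rational(-1, 4), -7)), Add(-109, Pow(Add(Mul(5, Pow(-7, -1)), Mul(Rational(-1, 4), -7)), 2), Mul(-108, Add(Mul(5, Pow(-7, -1)), Mul(Rational(-1, 4), -7))))), -45192), Add(Add(-12150, -17858), -32377)) = Mul(Add(Mul(Add(Mul(5, Rational(-1, 7)), Rational(7, 4)), Add(-109, Pow(Add(Mul(5, Rational(-1, 7)), Rational(7, 4)), 2), Mul(-108, Add(Mul(5, Rational(-1, 7)), Rational(7, 4))))), -45192), Add(-30008, -32377)) = Mul(Add(Mul(Add(Rational(-5, 7), Rational(7, 4)), Add(-109, Pow(Add(Rational(-5, 7), Rational(7, 4)), 2), Mul(-108, Add(Rational(-5, 7), Rational(7, 4))))), -45192), -62385) = Mul(Add(Mul(Rational(29, 28), Add(-109, Pow(Rational(29, 28), 2), Mul(-108, Rational(29, 28)))), -45192), -62385) = Mul(Add(Mul(Rational(29, 28), Add(-109, Rational(841, 784), Rational(-783, 7))), -45192), -62385) = Mul(Add(Mul(Rational(29, 28), Rational(-172311, 784)), -45192), -62385) = Mul(Add(Rational(-4997019, 21952), -45192), -62385) = Mul(Rational(-997051803, 21952), -62385) = Rational(62201076730155, 21952)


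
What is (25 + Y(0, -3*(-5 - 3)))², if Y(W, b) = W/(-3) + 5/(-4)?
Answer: 9025/16 ≈ 564.06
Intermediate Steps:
Y(W, b) = -5/4 - W/3 (Y(W, b) = W*(-⅓) + 5*(-¼) = -W/3 - 5/4 = -5/4 - W/3)
(25 + Y(0, -3*(-5 - 3)))² = (25 + (-5/4 - ⅓*0))² = (25 + (-5/4 + 0))² = (25 - 5/4)² = (95/4)² = 9025/16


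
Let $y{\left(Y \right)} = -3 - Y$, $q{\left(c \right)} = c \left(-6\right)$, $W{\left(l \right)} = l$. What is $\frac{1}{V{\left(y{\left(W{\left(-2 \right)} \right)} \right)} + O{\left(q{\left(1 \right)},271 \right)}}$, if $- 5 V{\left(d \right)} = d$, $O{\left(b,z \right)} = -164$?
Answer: $- \frac{5}{819} \approx -0.006105$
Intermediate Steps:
$q{\left(c \right)} = - 6 c$
$V{\left(d \right)} = - \frac{d}{5}$
$\frac{1}{V{\left(y{\left(W{\left(-2 \right)} \right)} \right)} + O{\left(q{\left(1 \right)},271 \right)}} = \frac{1}{- \frac{-3 - -2}{5} - 164} = \frac{1}{- \frac{-3 + 2}{5} - 164} = \frac{1}{\left(- \frac{1}{5}\right) \left(-1\right) - 164} = \frac{1}{\frac{1}{5} - 164} = \frac{1}{- \frac{819}{5}} = - \frac{5}{819}$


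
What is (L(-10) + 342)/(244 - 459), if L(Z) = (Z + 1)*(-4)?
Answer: -378/215 ≈ -1.7581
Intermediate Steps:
L(Z) = -4 - 4*Z (L(Z) = (1 + Z)*(-4) = -4 - 4*Z)
(L(-10) + 342)/(244 - 459) = ((-4 - 4*(-10)) + 342)/(244 - 459) = ((-4 + 40) + 342)/(-215) = (36 + 342)*(-1/215) = 378*(-1/215) = -378/215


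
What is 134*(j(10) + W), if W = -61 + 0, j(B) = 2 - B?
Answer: -9246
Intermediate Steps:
W = -61
134*(j(10) + W) = 134*((2 - 1*10) - 61) = 134*((2 - 10) - 61) = 134*(-8 - 61) = 134*(-69) = -9246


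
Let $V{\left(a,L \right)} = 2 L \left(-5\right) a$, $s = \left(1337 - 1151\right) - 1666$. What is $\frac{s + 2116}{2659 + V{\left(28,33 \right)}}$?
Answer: $- \frac{636}{6581} \approx -0.096642$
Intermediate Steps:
$s = -1480$ ($s = 186 - 1666 = -1480$)
$V{\left(a,L \right)} = - 10 L a$ ($V{\left(a,L \right)} = 2 - 5 L a = 2 \left(- 5 L a\right) = - 10 L a$)
$\frac{s + 2116}{2659 + V{\left(28,33 \right)}} = \frac{-1480 + 2116}{2659 - 330 \cdot 28} = \frac{636}{2659 - 9240} = \frac{636}{-6581} = 636 \left(- \frac{1}{6581}\right) = - \frac{636}{6581}$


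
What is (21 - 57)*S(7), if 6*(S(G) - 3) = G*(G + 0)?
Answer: -402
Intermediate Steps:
S(G) = 3 + G²/6 (S(G) = 3 + (G*(G + 0))/6 = 3 + (G*G)/6 = 3 + G²/6)
(21 - 57)*S(7) = (21 - 57)*(3 + (⅙)*7²) = -36*(3 + (⅙)*49) = -36*(3 + 49/6) = -36*67/6 = -402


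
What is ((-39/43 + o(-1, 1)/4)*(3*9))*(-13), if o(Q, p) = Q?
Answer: 69849/172 ≈ 406.10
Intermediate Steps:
((-39/43 + o(-1, 1)/4)*(3*9))*(-13) = ((-39/43 - 1/4)*(3*9))*(-13) = ((-39*1/43 - 1*¼)*27)*(-13) = ((-39/43 - ¼)*27)*(-13) = -199/172*27*(-13) = -5373/172*(-13) = 69849/172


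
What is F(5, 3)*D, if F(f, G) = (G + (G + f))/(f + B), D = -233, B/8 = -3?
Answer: 2563/19 ≈ 134.89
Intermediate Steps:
B = -24 (B = 8*(-3) = -24)
F(f, G) = (f + 2*G)/(-24 + f) (F(f, G) = (G + (G + f))/(f - 24) = (f + 2*G)/(-24 + f))
F(5, 3)*D = ((5 + 2*3)/(-24 + 5))*(-233) = ((5 + 6)/(-19))*(-233) = -1/19*11*(-233) = -11/19*(-233) = 2563/19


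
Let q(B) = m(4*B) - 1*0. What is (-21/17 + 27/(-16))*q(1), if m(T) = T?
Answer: -795/68 ≈ -11.691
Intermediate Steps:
q(B) = 4*B (q(B) = 4*B - 1*0 = 4*B + 0 = 4*B)
(-21/17 + 27/(-16))*q(1) = (-21/17 + 27/(-16))*(4*1) = (-21*1/17 + 27*(-1/16))*4 = (-21/17 - 27/16)*4 = -795/272*4 = -795/68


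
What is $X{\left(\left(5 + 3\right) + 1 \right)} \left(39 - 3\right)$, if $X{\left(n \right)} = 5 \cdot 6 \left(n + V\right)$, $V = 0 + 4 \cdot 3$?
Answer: $22680$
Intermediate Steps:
$V = 12$ ($V = 0 + 12 = 12$)
$X{\left(n \right)} = 360 + 30 n$ ($X{\left(n \right)} = 5 \cdot 6 \left(n + 12\right) = 30 \left(12 + n\right) = 360 + 30 n$)
$X{\left(\left(5 + 3\right) + 1 \right)} \left(39 - 3\right) = \left(360 + 30 \left(\left(5 + 3\right) + 1\right)\right) \left(39 - 3\right) = \left(360 + 30 \left(8 + 1\right)\right) 36 = \left(360 + 30 \cdot 9\right) 36 = \left(360 + 270\right) 36 = 630 \cdot 36 = 22680$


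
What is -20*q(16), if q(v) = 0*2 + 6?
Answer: -120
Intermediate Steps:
q(v) = 6 (q(v) = 0 + 6 = 6)
-20*q(16) = -20*6 = -120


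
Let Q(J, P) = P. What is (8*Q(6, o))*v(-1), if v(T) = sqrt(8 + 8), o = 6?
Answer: 192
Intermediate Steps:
v(T) = 4 (v(T) = sqrt(16) = 4)
(8*Q(6, o))*v(-1) = (8*6)*4 = 48*4 = 192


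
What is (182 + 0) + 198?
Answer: 380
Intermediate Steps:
(182 + 0) + 198 = 182 + 198 = 380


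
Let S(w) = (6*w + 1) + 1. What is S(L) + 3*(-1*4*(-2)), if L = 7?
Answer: 68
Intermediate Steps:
S(w) = 2 + 6*w (S(w) = (1 + 6*w) + 1 = 2 + 6*w)
S(L) + 3*(-1*4*(-2)) = (2 + 6*7) + 3*(-1*4*(-2)) = (2 + 42) + 3*(-4*(-2)) = 44 + 3*8 = 44 + 24 = 68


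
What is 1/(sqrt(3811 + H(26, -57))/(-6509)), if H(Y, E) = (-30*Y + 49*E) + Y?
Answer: -6509*sqrt(66)/132 ≈ -400.60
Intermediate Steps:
H(Y, E) = -29*Y + 49*E
1/(sqrt(3811 + H(26, -57))/(-6509)) = 1/(sqrt(3811 + (-29*26 + 49*(-57)))/(-6509)) = 1/(sqrt(3811 + (-754 - 2793))*(-1/6509)) = 1/(sqrt(3811 - 3547)*(-1/6509)) = 1/(sqrt(264)*(-1/6509)) = 1/((2*sqrt(66))*(-1/6509)) = 1/(-2*sqrt(66)/6509) = -6509*sqrt(66)/132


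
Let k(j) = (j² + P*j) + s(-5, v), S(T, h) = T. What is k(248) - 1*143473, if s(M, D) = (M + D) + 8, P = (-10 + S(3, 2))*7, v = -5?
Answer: -94123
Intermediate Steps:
P = -49 (P = (-10 + 3)*7 = -7*7 = -49)
s(M, D) = 8 + D + M (s(M, D) = (D + M) + 8 = 8 + D + M)
k(j) = -2 + j² - 49*j (k(j) = (j² - 49*j) + (8 - 5 - 5) = (j² - 49*j) - 2 = -2 + j² - 49*j)
k(248) - 1*143473 = (-2 + 248² - 49*248) - 1*143473 = (-2 + 61504 - 12152) - 143473 = 49350 - 143473 = -94123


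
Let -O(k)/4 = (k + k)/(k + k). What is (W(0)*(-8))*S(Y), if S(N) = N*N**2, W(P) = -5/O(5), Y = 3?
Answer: -270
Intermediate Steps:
O(k) = -4 (O(k) = -4*(k + k)/(k + k) = -4*2*k/(2*k) = -4*2*k*1/(2*k) = -4*1 = -4)
W(P) = 5/4 (W(P) = -5/(-4) = -5*(-1/4) = 5/4)
S(N) = N**3
(W(0)*(-8))*S(Y) = ((5/4)*(-8))*3**3 = -10*27 = -270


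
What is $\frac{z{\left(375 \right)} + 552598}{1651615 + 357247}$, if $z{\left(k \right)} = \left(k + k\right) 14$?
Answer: $\frac{281549}{1004431} \approx 0.28031$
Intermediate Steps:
$z{\left(k \right)} = 28 k$ ($z{\left(k \right)} = 2 k 14 = 28 k$)
$\frac{z{\left(375 \right)} + 552598}{1651615 + 357247} = \frac{28 \cdot 375 + 552598}{1651615 + 357247} = \frac{10500 + 552598}{2008862} = 563098 \cdot \frac{1}{2008862} = \frac{281549}{1004431}$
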